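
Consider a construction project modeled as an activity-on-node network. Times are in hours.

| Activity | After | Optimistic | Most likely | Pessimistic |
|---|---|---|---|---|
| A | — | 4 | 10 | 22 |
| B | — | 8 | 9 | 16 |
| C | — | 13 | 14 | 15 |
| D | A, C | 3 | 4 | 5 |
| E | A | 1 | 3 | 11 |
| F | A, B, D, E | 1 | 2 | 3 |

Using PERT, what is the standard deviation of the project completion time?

te_A = (4 + 4·10 + 22)/6 = 66/6 = 11; σ²_A = ((22−4)/6)² = 9.000
te_B = (8 + 4·9 + 16)/6 = 60/6 = 10; σ²_B = ((16−8)/6)² = 1.778
te_C = (13 + 4·14 + 15)/6 = 84/6 = 14; σ²_C = ((15−13)/6)² = 0.111
te_D = (3 + 4·4 + 5)/6 = 24/6 = 4; σ²_D = ((5−3)/6)² = 0.111
te_E = (1 + 4·3 + 11)/6 = 24/6 = 4; σ²_E = ((11−1)/6)² = 2.778
te_F = (1 + 4·2 + 3)/6 = 12/6 = 2; σ²_F = ((3−1)/6)² = 0.111

Forward pass:
ES_A = 0; EF_A = 11
ES_B = 0; EF_B = 10
ES_C = 0; EF_C = 14
ES_D = max(EF_A=11, EF_C=14) = 14; EF_D = 14+4 = 18
ES_E = 11; EF_E = 11+4 = 15
ES_F = max(EF_A=11, EF_B=10, EF_D=18, EF_E=15) = 18; EF_F = 18+2 = 20
Expected project duration μ = 20 hours. Critical path: C → D → F.

Variance along critical path = 0.111 + 0.111 + 0.111 = 0.333
σ = √0.333 = 0.577 hours

0.58 hours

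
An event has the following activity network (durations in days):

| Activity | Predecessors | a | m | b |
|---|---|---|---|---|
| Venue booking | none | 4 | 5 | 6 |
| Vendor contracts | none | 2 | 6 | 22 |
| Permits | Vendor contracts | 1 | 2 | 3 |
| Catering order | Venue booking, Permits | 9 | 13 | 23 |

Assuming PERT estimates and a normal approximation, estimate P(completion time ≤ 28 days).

0.836

te_Venue booking = (4 + 4·5 + 6)/6 = 30/6 = 5; σ²_Venue booking = ((6−4)/6)² = 0.111
te_Vendor contracts = (2 + 4·6 + 22)/6 = 48/6 = 8; σ²_Vendor contracts = ((22−2)/6)² = 11.111
te_Permits = (1 + 4·2 + 3)/6 = 12/6 = 2; σ²_Permits = ((3−1)/6)² = 0.111
te_Catering order = (9 + 4·13 + 23)/6 = 84/6 = 14; σ²_Catering order = ((23−9)/6)² = 5.444

Forward pass:
ES_Venue booking = 0; EF_Venue booking = 5
ES_Vendor contracts = 0; EF_Vendor contracts = 8
ES_Permits = 8; EF_Permits = 8+2 = 10
ES_Catering order = max(EF_Venue booking=5, EF_Permits=10) = 10; EF_Catering order = 10+14 = 24
Expected project duration μ = 24 days. Critical path: Vendor contracts → Permits → Catering order.

Variance along critical path = 11.111 + 0.111 + 5.444 = 16.667; σ = √16.667 = 4.082 days.
Z = (28 − 24) / 4.082 = 0.980
P(T ≤ 28) = Φ(0.980) ≈ 0.836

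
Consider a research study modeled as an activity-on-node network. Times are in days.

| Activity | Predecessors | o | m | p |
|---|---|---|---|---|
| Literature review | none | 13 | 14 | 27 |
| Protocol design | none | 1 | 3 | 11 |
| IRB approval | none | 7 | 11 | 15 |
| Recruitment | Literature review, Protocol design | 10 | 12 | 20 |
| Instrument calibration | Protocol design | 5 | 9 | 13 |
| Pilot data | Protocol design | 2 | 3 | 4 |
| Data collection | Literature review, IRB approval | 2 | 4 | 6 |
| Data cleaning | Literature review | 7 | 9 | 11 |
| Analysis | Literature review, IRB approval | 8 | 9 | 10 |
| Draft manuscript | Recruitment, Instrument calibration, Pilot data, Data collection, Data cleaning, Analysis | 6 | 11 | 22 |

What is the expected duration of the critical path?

41 days

te_Literature review = (13 + 4·14 + 27)/6 = 96/6 = 16
te_Protocol design = (1 + 4·3 + 11)/6 = 24/6 = 4
te_IRB approval = (7 + 4·11 + 15)/6 = 66/6 = 11
te_Recruitment = (10 + 4·12 + 20)/6 = 78/6 = 13
te_Instrument calibration = (5 + 4·9 + 13)/6 = 54/6 = 9
te_Pilot data = (2 + 4·3 + 4)/6 = 18/6 = 3
te_Data collection = (2 + 4·4 + 6)/6 = 24/6 = 4
te_Data cleaning = (7 + 4·9 + 11)/6 = 54/6 = 9
te_Analysis = (8 + 4·9 + 10)/6 = 54/6 = 9
te_Draft manuscript = (6 + 4·11 + 22)/6 = 72/6 = 12

Forward pass:
ES_Literature review = 0; EF_Literature review = 16
ES_Protocol design = 0; EF_Protocol design = 4
ES_IRB approval = 0; EF_IRB approval = 11
ES_Recruitment = max(EF_Literature review=16, EF_Protocol design=4) = 16; EF_Recruitment = 16+13 = 29
ES_Instrument calibration = 4; EF_Instrument calibration = 4+9 = 13
ES_Pilot data = 4; EF_Pilot data = 4+3 = 7
ES_Data collection = max(EF_Literature review=16, EF_IRB approval=11) = 16; EF_Data collection = 16+4 = 20
ES_Data cleaning = 16; EF_Data cleaning = 16+9 = 25
ES_Analysis = max(EF_Literature review=16, EF_IRB approval=11) = 16; EF_Analysis = 16+9 = 25
ES_Draft manuscript = max(EF_Recruitment=29, EF_Instrument calibration=13, EF_Pilot data=7, EF_Data collection=20, EF_Data cleaning=25, EF_Analysis=25) = 29; EF_Draft manuscript = 29+12 = 41
Expected project duration μ = 41 days. Critical path: Literature review → Recruitment → Draft manuscript.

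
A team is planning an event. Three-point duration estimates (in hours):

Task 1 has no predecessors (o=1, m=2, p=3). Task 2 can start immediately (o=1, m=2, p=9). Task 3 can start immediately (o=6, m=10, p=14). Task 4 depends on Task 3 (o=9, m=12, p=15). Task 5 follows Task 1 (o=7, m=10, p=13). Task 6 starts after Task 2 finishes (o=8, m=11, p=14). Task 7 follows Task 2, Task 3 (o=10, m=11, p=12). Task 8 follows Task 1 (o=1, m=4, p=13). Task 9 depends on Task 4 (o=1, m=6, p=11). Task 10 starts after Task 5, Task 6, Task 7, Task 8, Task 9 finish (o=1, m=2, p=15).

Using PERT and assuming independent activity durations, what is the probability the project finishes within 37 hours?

0.934

te_Task 1 = (1 + 4·2 + 3)/6 = 12/6 = 2; σ²_Task 1 = ((3−1)/6)² = 0.111
te_Task 2 = (1 + 4·2 + 9)/6 = 18/6 = 3; σ²_Task 2 = ((9−1)/6)² = 1.778
te_Task 3 = (6 + 4·10 + 14)/6 = 60/6 = 10; σ²_Task 3 = ((14−6)/6)² = 1.778
te_Task 4 = (9 + 4·12 + 15)/6 = 72/6 = 12; σ²_Task 4 = ((15−9)/6)² = 1.000
te_Task 5 = (7 + 4·10 + 13)/6 = 60/6 = 10; σ²_Task 5 = ((13−7)/6)² = 1.000
te_Task 6 = (8 + 4·11 + 14)/6 = 66/6 = 11; σ²_Task 6 = ((14−8)/6)² = 1.000
te_Task 7 = (10 + 4·11 + 12)/6 = 66/6 = 11; σ²_Task 7 = ((12−10)/6)² = 0.111
te_Task 8 = (1 + 4·4 + 13)/6 = 30/6 = 5; σ²_Task 8 = ((13−1)/6)² = 4.000
te_Task 9 = (1 + 4·6 + 11)/6 = 36/6 = 6; σ²_Task 9 = ((11−1)/6)² = 2.778
te_Task 10 = (1 + 4·2 + 15)/6 = 24/6 = 4; σ²_Task 10 = ((15−1)/6)² = 5.444

Forward pass:
ES_Task 1 = 0; EF_Task 1 = 2
ES_Task 2 = 0; EF_Task 2 = 3
ES_Task 3 = 0; EF_Task 3 = 10
ES_Task 4 = 10; EF_Task 4 = 10+12 = 22
ES_Task 5 = 2; EF_Task 5 = 2+10 = 12
ES_Task 6 = 3; EF_Task 6 = 3+11 = 14
ES_Task 7 = max(EF_Task 2=3, EF_Task 3=10) = 10; EF_Task 7 = 10+11 = 21
ES_Task 8 = 2; EF_Task 8 = 2+5 = 7
ES_Task 9 = 22; EF_Task 9 = 22+6 = 28
ES_Task 10 = max(EF_Task 5=12, EF_Task 6=14, EF_Task 7=21, EF_Task 8=7, EF_Task 9=28) = 28; EF_Task 10 = 28+4 = 32
Expected project duration μ = 32 hours. Critical path: Task 3 → Task 4 → Task 9 → Task 10.

Variance along critical path = 1.778 + 1.000 + 2.778 + 5.444 = 11.000; σ = √11.000 = 3.317 hours.
Z = (37 − 32) / 3.317 = 1.508
P(T ≤ 37) = Φ(1.508) ≈ 0.934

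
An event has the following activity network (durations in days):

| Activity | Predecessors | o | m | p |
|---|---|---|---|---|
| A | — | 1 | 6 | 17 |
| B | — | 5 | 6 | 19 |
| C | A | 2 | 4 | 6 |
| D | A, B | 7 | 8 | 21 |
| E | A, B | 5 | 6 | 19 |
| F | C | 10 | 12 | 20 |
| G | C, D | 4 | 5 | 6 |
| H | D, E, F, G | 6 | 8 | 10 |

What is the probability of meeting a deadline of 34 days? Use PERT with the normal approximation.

te_A = (1 + 4·6 + 17)/6 = 42/6 = 7; σ²_A = ((17−1)/6)² = 7.111
te_B = (5 + 4·6 + 19)/6 = 48/6 = 8; σ²_B = ((19−5)/6)² = 5.444
te_C = (2 + 4·4 + 6)/6 = 24/6 = 4; σ²_C = ((6−2)/6)² = 0.444
te_D = (7 + 4·8 + 21)/6 = 60/6 = 10; σ²_D = ((21−7)/6)² = 5.444
te_E = (5 + 4·6 + 19)/6 = 48/6 = 8; σ²_E = ((19−5)/6)² = 5.444
te_F = (10 + 4·12 + 20)/6 = 78/6 = 13; σ²_F = ((20−10)/6)² = 2.778
te_G = (4 + 4·5 + 6)/6 = 30/6 = 5; σ²_G = ((6−4)/6)² = 0.111
te_H = (6 + 4·8 + 10)/6 = 48/6 = 8; σ²_H = ((10−6)/6)² = 0.444

Forward pass:
ES_A = 0; EF_A = 7
ES_B = 0; EF_B = 8
ES_C = 7; EF_C = 7+4 = 11
ES_D = max(EF_A=7, EF_B=8) = 8; EF_D = 8+10 = 18
ES_E = max(EF_A=7, EF_B=8) = 8; EF_E = 8+8 = 16
ES_F = 11; EF_F = 11+13 = 24
ES_G = max(EF_C=11, EF_D=18) = 18; EF_G = 18+5 = 23
ES_H = max(EF_D=18, EF_E=16, EF_F=24, EF_G=23) = 24; EF_H = 24+8 = 32
Expected project duration μ = 32 days. Critical path: A → C → F → H.

Variance along critical path = 7.111 + 0.444 + 2.778 + 0.444 = 10.778; σ = √10.778 = 3.283 days.
Z = (34 − 32) / 3.283 = 0.609
P(T ≤ 34) = Φ(0.609) ≈ 0.729

0.729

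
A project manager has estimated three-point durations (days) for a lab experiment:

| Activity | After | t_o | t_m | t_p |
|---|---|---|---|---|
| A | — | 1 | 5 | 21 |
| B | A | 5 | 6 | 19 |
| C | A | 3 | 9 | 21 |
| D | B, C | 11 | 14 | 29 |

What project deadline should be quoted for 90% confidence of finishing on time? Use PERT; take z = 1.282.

te_A = (1 + 4·5 + 21)/6 = 42/6 = 7; σ²_A = ((21−1)/6)² = 11.111
te_B = (5 + 4·6 + 19)/6 = 48/6 = 8; σ²_B = ((19−5)/6)² = 5.444
te_C = (3 + 4·9 + 21)/6 = 60/6 = 10; σ²_C = ((21−3)/6)² = 9.000
te_D = (11 + 4·14 + 29)/6 = 96/6 = 16; σ²_D = ((29−11)/6)² = 9.000

Forward pass:
ES_A = 0; EF_A = 7
ES_B = 7; EF_B = 7+8 = 15
ES_C = 7; EF_C = 7+10 = 17
ES_D = max(EF_B=15, EF_C=17) = 17; EF_D = 17+16 = 33
Expected project duration μ = 33 days. Critical path: A → C → D.

Variance along critical path = 11.111 + 9.000 + 9.000 = 29.111; σ = 5.395 days.
D = μ + z·σ = 33 + 1.282·5.395 = 39.9 days

39.9 days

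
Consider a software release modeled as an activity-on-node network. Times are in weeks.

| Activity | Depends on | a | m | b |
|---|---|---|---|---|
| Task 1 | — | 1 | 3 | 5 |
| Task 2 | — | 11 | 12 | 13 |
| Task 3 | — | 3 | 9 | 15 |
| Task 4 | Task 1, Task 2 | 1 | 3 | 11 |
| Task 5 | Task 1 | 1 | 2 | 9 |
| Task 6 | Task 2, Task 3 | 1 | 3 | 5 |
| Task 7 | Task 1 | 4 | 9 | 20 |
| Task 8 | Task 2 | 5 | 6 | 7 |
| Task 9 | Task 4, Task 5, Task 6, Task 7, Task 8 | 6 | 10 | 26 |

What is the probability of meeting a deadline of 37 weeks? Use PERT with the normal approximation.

0.981

te_Task 1 = (1 + 4·3 + 5)/6 = 18/6 = 3; σ²_Task 1 = ((5−1)/6)² = 0.444
te_Task 2 = (11 + 4·12 + 13)/6 = 72/6 = 12; σ²_Task 2 = ((13−11)/6)² = 0.111
te_Task 3 = (3 + 4·9 + 15)/6 = 54/6 = 9; σ²_Task 3 = ((15−3)/6)² = 4.000
te_Task 4 = (1 + 4·3 + 11)/6 = 24/6 = 4; σ²_Task 4 = ((11−1)/6)² = 2.778
te_Task 5 = (1 + 4·2 + 9)/6 = 18/6 = 3; σ²_Task 5 = ((9−1)/6)² = 1.778
te_Task 6 = (1 + 4·3 + 5)/6 = 18/6 = 3; σ²_Task 6 = ((5−1)/6)² = 0.444
te_Task 7 = (4 + 4·9 + 20)/6 = 60/6 = 10; σ²_Task 7 = ((20−4)/6)² = 7.111
te_Task 8 = (5 + 4·6 + 7)/6 = 36/6 = 6; σ²_Task 8 = ((7−5)/6)² = 0.111
te_Task 9 = (6 + 4·10 + 26)/6 = 72/6 = 12; σ²_Task 9 = ((26−6)/6)² = 11.111

Forward pass:
ES_Task 1 = 0; EF_Task 1 = 3
ES_Task 2 = 0; EF_Task 2 = 12
ES_Task 3 = 0; EF_Task 3 = 9
ES_Task 4 = max(EF_Task 1=3, EF_Task 2=12) = 12; EF_Task 4 = 12+4 = 16
ES_Task 5 = 3; EF_Task 5 = 3+3 = 6
ES_Task 6 = max(EF_Task 2=12, EF_Task 3=9) = 12; EF_Task 6 = 12+3 = 15
ES_Task 7 = 3; EF_Task 7 = 3+10 = 13
ES_Task 8 = 12; EF_Task 8 = 12+6 = 18
ES_Task 9 = max(EF_Task 4=16, EF_Task 5=6, EF_Task 6=15, EF_Task 7=13, EF_Task 8=18) = 18; EF_Task 9 = 18+12 = 30
Expected project duration μ = 30 weeks. Critical path: Task 2 → Task 8 → Task 9.

Variance along critical path = 0.111 + 0.111 + 11.111 = 11.333; σ = √11.333 = 3.367 weeks.
Z = (37 − 30) / 3.367 = 2.079
P(T ≤ 37) = Φ(2.079) ≈ 0.981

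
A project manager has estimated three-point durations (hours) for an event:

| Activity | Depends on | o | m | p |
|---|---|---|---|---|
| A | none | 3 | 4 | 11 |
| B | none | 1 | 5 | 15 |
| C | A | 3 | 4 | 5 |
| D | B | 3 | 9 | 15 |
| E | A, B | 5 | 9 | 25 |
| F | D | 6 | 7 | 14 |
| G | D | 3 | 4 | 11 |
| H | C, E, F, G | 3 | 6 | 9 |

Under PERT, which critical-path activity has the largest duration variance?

te_A = (3 + 4·4 + 11)/6 = 30/6 = 5; σ²_A = ((11−3)/6)² = 1.778
te_B = (1 + 4·5 + 15)/6 = 36/6 = 6; σ²_B = ((15−1)/6)² = 5.444
te_C = (3 + 4·4 + 5)/6 = 24/6 = 4; σ²_C = ((5−3)/6)² = 0.111
te_D = (3 + 4·9 + 15)/6 = 54/6 = 9; σ²_D = ((15−3)/6)² = 4.000
te_E = (5 + 4·9 + 25)/6 = 66/6 = 11; σ²_E = ((25−5)/6)² = 11.111
te_F = (6 + 4·7 + 14)/6 = 48/6 = 8; σ²_F = ((14−6)/6)² = 1.778
te_G = (3 + 4·4 + 11)/6 = 30/6 = 5; σ²_G = ((11−3)/6)² = 1.778
te_H = (3 + 4·6 + 9)/6 = 36/6 = 6; σ²_H = ((9−3)/6)² = 1.000

Forward pass:
ES_A = 0; EF_A = 5
ES_B = 0; EF_B = 6
ES_C = 5; EF_C = 5+4 = 9
ES_D = 6; EF_D = 6+9 = 15
ES_E = max(EF_A=5, EF_B=6) = 6; EF_E = 6+11 = 17
ES_F = 15; EF_F = 15+8 = 23
ES_G = 15; EF_G = 15+5 = 20
ES_H = max(EF_C=9, EF_E=17, EF_F=23, EF_G=20) = 23; EF_H = 23+6 = 29
Expected project duration μ = 29 hours. Critical path: B → D → F → H.

Variances on critical path: σ²_B=5.444, σ²_D=4.000, σ²_F=1.778, σ²_H=1.000.
Largest is σ²_B = 5.444.

B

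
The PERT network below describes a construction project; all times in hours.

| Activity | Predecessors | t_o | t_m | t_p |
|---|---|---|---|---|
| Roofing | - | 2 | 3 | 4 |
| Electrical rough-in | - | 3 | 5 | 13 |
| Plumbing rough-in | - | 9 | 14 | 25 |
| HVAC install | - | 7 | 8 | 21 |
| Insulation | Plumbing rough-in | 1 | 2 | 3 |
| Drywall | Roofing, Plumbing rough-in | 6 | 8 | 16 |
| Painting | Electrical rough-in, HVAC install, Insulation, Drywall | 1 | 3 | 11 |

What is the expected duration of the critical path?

te_Roofing = (2 + 4·3 + 4)/6 = 18/6 = 3
te_Electrical rough-in = (3 + 4·5 + 13)/6 = 36/6 = 6
te_Plumbing rough-in = (9 + 4·14 + 25)/6 = 90/6 = 15
te_HVAC install = (7 + 4·8 + 21)/6 = 60/6 = 10
te_Insulation = (1 + 4·2 + 3)/6 = 12/6 = 2
te_Drywall = (6 + 4·8 + 16)/6 = 54/6 = 9
te_Painting = (1 + 4·3 + 11)/6 = 24/6 = 4

Forward pass:
ES_Roofing = 0; EF_Roofing = 3
ES_Electrical rough-in = 0; EF_Electrical rough-in = 6
ES_Plumbing rough-in = 0; EF_Plumbing rough-in = 15
ES_HVAC install = 0; EF_HVAC install = 10
ES_Insulation = 15; EF_Insulation = 15+2 = 17
ES_Drywall = max(EF_Roofing=3, EF_Plumbing rough-in=15) = 15; EF_Drywall = 15+9 = 24
ES_Painting = max(EF_Electrical rough-in=6, EF_HVAC install=10, EF_Insulation=17, EF_Drywall=24) = 24; EF_Painting = 24+4 = 28
Expected project duration μ = 28 hours. Critical path: Plumbing rough-in → Drywall → Painting.

28 hours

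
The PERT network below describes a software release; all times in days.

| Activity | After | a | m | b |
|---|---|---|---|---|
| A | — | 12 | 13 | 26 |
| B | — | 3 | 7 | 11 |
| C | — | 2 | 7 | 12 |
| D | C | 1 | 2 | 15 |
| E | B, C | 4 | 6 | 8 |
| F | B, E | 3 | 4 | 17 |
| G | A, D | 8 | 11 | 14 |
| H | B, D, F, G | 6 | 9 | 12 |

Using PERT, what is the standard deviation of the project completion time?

2.73 days

te_A = (12 + 4·13 + 26)/6 = 90/6 = 15; σ²_A = ((26−12)/6)² = 5.444
te_B = (3 + 4·7 + 11)/6 = 42/6 = 7; σ²_B = ((11−3)/6)² = 1.778
te_C = (2 + 4·7 + 12)/6 = 42/6 = 7; σ²_C = ((12−2)/6)² = 2.778
te_D = (1 + 4·2 + 15)/6 = 24/6 = 4; σ²_D = ((15−1)/6)² = 5.444
te_E = (4 + 4·6 + 8)/6 = 36/6 = 6; σ²_E = ((8−4)/6)² = 0.444
te_F = (3 + 4·4 + 17)/6 = 36/6 = 6; σ²_F = ((17−3)/6)² = 5.444
te_G = (8 + 4·11 + 14)/6 = 66/6 = 11; σ²_G = ((14−8)/6)² = 1.000
te_H = (6 + 4·9 + 12)/6 = 54/6 = 9; σ²_H = ((12−6)/6)² = 1.000

Forward pass:
ES_A = 0; EF_A = 15
ES_B = 0; EF_B = 7
ES_C = 0; EF_C = 7
ES_D = 7; EF_D = 7+4 = 11
ES_E = max(EF_B=7, EF_C=7) = 7; EF_E = 7+6 = 13
ES_F = max(EF_B=7, EF_E=13) = 13; EF_F = 13+6 = 19
ES_G = max(EF_A=15, EF_D=11) = 15; EF_G = 15+11 = 26
ES_H = max(EF_B=7, EF_D=11, EF_F=19, EF_G=26) = 26; EF_H = 26+9 = 35
Expected project duration μ = 35 days. Critical path: A → G → H.

Variance along critical path = 5.444 + 1.000 + 1.000 = 7.444
σ = √7.444 = 2.728 days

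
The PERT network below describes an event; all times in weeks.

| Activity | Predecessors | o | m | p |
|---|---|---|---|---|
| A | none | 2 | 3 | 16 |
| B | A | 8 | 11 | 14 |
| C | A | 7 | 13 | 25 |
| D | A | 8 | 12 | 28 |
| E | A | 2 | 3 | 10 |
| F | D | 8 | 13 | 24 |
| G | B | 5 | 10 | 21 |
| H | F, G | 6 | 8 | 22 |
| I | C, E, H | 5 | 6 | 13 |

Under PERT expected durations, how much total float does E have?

34 weeks

te_A = (2 + 4·3 + 16)/6 = 30/6 = 5
te_B = (8 + 4·11 + 14)/6 = 66/6 = 11
te_C = (7 + 4·13 + 25)/6 = 84/6 = 14
te_D = (8 + 4·12 + 28)/6 = 84/6 = 14
te_E = (2 + 4·3 + 10)/6 = 24/6 = 4
te_F = (8 + 4·13 + 24)/6 = 84/6 = 14
te_G = (5 + 4·10 + 21)/6 = 66/6 = 11
te_H = (6 + 4·8 + 22)/6 = 60/6 = 10
te_I = (5 + 4·6 + 13)/6 = 42/6 = 7

Forward pass:
ES_A = 0; EF_A = 5
ES_B = 5; EF_B = 5+11 = 16
ES_C = 5; EF_C = 5+14 = 19
ES_D = 5; EF_D = 5+14 = 19
ES_E = 5; EF_E = 5+4 = 9
ES_F = 19; EF_F = 19+14 = 33
ES_G = 16; EF_G = 16+11 = 27
ES_H = max(EF_F=33, EF_G=27) = 33; EF_H = 33+10 = 43
ES_I = max(EF_C=19, EF_E=9, EF_H=43) = 43; EF_I = 43+7 = 50
Expected project duration μ = 50 weeks. Critical path: A → D → F → H → I.

Backward pass:
LF_I = 50; LS_I = 50−7 = 43
LF_H = LS_I = 43; LS_H = 43−10 = 33
LF_G = LS_H = 33; LS_G = 33−11 = 22
LF_F = LS_H = 33; LS_F = 33−14 = 19
LF_E = LS_I = 43; LS_E = 43−4 = 39
LF_D = LS_F = 19; LS_D = 19−14 = 5
LF_C = LS_I = 43; LS_C = 43−14 = 29
LF_B = LS_G = 22; LS_B = 22−11 = 11
LF_A = min(LS_B=11, LS_C=29, LS_D=5, LS_E=39) = 5; LS_A = 5−5 = 0
Slack_E = LS_E − ES_E = 39 − 5 = 34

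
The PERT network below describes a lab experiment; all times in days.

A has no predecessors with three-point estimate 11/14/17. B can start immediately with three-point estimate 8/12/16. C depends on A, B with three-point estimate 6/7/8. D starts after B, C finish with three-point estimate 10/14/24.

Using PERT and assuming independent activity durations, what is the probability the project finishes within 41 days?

te_A = (11 + 4·14 + 17)/6 = 84/6 = 14; σ²_A = ((17−11)/6)² = 1.000
te_B = (8 + 4·12 + 16)/6 = 72/6 = 12; σ²_B = ((16−8)/6)² = 1.778
te_C = (6 + 4·7 + 8)/6 = 42/6 = 7; σ²_C = ((8−6)/6)² = 0.111
te_D = (10 + 4·14 + 24)/6 = 90/6 = 15; σ²_D = ((24−10)/6)² = 5.444

Forward pass:
ES_A = 0; EF_A = 14
ES_B = 0; EF_B = 12
ES_C = max(EF_A=14, EF_B=12) = 14; EF_C = 14+7 = 21
ES_D = max(EF_B=12, EF_C=21) = 21; EF_D = 21+15 = 36
Expected project duration μ = 36 days. Critical path: A → C → D.

Variance along critical path = 1.000 + 0.111 + 5.444 = 6.556; σ = √6.556 = 2.560 days.
Z = (41 − 36) / 2.560 = 1.953
P(T ≤ 41) = Φ(1.953) ≈ 0.975

0.975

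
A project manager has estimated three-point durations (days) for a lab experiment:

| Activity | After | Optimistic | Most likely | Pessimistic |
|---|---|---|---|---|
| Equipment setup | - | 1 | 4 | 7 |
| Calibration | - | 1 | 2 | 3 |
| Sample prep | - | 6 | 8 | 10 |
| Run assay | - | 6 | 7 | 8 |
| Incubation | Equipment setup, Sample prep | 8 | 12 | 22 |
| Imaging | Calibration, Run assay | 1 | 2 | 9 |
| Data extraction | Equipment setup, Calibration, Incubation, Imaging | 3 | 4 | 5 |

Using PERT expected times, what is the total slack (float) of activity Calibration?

te_Equipment setup = (1 + 4·4 + 7)/6 = 24/6 = 4
te_Calibration = (1 + 4·2 + 3)/6 = 12/6 = 2
te_Sample prep = (6 + 4·8 + 10)/6 = 48/6 = 8
te_Run assay = (6 + 4·7 + 8)/6 = 42/6 = 7
te_Incubation = (8 + 4·12 + 22)/6 = 78/6 = 13
te_Imaging = (1 + 4·2 + 9)/6 = 18/6 = 3
te_Data extraction = (3 + 4·4 + 5)/6 = 24/6 = 4

Forward pass:
ES_Equipment setup = 0; EF_Equipment setup = 4
ES_Calibration = 0; EF_Calibration = 2
ES_Sample prep = 0; EF_Sample prep = 8
ES_Run assay = 0; EF_Run assay = 7
ES_Incubation = max(EF_Equipment setup=4, EF_Sample prep=8) = 8; EF_Incubation = 8+13 = 21
ES_Imaging = max(EF_Calibration=2, EF_Run assay=7) = 7; EF_Imaging = 7+3 = 10
ES_Data extraction = max(EF_Equipment setup=4, EF_Calibration=2, EF_Incubation=21, EF_Imaging=10) = 21; EF_Data extraction = 21+4 = 25
Expected project duration μ = 25 days. Critical path: Sample prep → Incubation → Data extraction.

Backward pass:
LF_Data extraction = 25; LS_Data extraction = 25−4 = 21
LF_Imaging = LS_Data extraction = 21; LS_Imaging = 21−3 = 18
LF_Incubation = LS_Data extraction = 21; LS_Incubation = 21−13 = 8
LF_Run assay = LS_Imaging = 18; LS_Run assay = 18−7 = 11
LF_Sample prep = LS_Incubation = 8; LS_Sample prep = 8−8 = 0
LF_Calibration = min(LS_Imaging=18, LS_Data extraction=21) = 18; LS_Calibration = 18−2 = 16
LF_Equipment setup = min(LS_Incubation=8, LS_Data extraction=21) = 8; LS_Equipment setup = 8−4 = 4
Slack_Calibration = LS_Calibration − ES_Calibration = 16 − 0 = 16

16 days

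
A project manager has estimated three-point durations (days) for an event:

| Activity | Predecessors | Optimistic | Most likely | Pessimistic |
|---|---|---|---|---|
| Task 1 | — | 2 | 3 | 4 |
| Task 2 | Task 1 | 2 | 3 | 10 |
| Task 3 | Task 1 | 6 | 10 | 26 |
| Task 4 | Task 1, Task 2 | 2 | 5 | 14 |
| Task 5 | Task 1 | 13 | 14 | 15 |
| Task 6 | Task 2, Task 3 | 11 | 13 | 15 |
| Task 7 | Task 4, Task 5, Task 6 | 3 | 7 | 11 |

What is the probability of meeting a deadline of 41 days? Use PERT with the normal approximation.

te_Task 1 = (2 + 4·3 + 4)/6 = 18/6 = 3; σ²_Task 1 = ((4−2)/6)² = 0.111
te_Task 2 = (2 + 4·3 + 10)/6 = 24/6 = 4; σ²_Task 2 = ((10−2)/6)² = 1.778
te_Task 3 = (6 + 4·10 + 26)/6 = 72/6 = 12; σ²_Task 3 = ((26−6)/6)² = 11.111
te_Task 4 = (2 + 4·5 + 14)/6 = 36/6 = 6; σ²_Task 4 = ((14−2)/6)² = 4.000
te_Task 5 = (13 + 4·14 + 15)/6 = 84/6 = 14; σ²_Task 5 = ((15−13)/6)² = 0.111
te_Task 6 = (11 + 4·13 + 15)/6 = 78/6 = 13; σ²_Task 6 = ((15−11)/6)² = 0.444
te_Task 7 = (3 + 4·7 + 11)/6 = 42/6 = 7; σ²_Task 7 = ((11−3)/6)² = 1.778

Forward pass:
ES_Task 1 = 0; EF_Task 1 = 3
ES_Task 2 = 3; EF_Task 2 = 3+4 = 7
ES_Task 3 = 3; EF_Task 3 = 3+12 = 15
ES_Task 4 = max(EF_Task 1=3, EF_Task 2=7) = 7; EF_Task 4 = 7+6 = 13
ES_Task 5 = 3; EF_Task 5 = 3+14 = 17
ES_Task 6 = max(EF_Task 2=7, EF_Task 3=15) = 15; EF_Task 6 = 15+13 = 28
ES_Task 7 = max(EF_Task 4=13, EF_Task 5=17, EF_Task 6=28) = 28; EF_Task 7 = 28+7 = 35
Expected project duration μ = 35 days. Critical path: Task 1 → Task 3 → Task 6 → Task 7.

Variance along critical path = 0.111 + 11.111 + 0.444 + 1.778 = 13.444; σ = √13.444 = 3.667 days.
Z = (41 − 35) / 3.667 = 1.636
P(T ≤ 41) = Φ(1.636) ≈ 0.949

0.949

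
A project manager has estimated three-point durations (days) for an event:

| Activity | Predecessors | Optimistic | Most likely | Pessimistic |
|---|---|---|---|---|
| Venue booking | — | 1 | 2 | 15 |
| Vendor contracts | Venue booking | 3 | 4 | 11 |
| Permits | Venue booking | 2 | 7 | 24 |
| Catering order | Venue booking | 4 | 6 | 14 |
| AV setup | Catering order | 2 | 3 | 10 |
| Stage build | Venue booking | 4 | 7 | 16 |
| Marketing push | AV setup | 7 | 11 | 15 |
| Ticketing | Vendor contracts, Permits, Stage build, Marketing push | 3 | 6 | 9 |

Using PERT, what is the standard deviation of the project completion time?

3.57 days

te_Venue booking = (1 + 4·2 + 15)/6 = 24/6 = 4; σ²_Venue booking = ((15−1)/6)² = 5.444
te_Vendor contracts = (3 + 4·4 + 11)/6 = 30/6 = 5; σ²_Vendor contracts = ((11−3)/6)² = 1.778
te_Permits = (2 + 4·7 + 24)/6 = 54/6 = 9; σ²_Permits = ((24−2)/6)² = 13.444
te_Catering order = (4 + 4·6 + 14)/6 = 42/6 = 7; σ²_Catering order = ((14−4)/6)² = 2.778
te_AV setup = (2 + 4·3 + 10)/6 = 24/6 = 4; σ²_AV setup = ((10−2)/6)² = 1.778
te_Stage build = (4 + 4·7 + 16)/6 = 48/6 = 8; σ²_Stage build = ((16−4)/6)² = 4.000
te_Marketing push = (7 + 4·11 + 15)/6 = 66/6 = 11; σ²_Marketing push = ((15−7)/6)² = 1.778
te_Ticketing = (3 + 4·6 + 9)/6 = 36/6 = 6; σ²_Ticketing = ((9−3)/6)² = 1.000

Forward pass:
ES_Venue booking = 0; EF_Venue booking = 4
ES_Vendor contracts = 4; EF_Vendor contracts = 4+5 = 9
ES_Permits = 4; EF_Permits = 4+9 = 13
ES_Catering order = 4; EF_Catering order = 4+7 = 11
ES_AV setup = 11; EF_AV setup = 11+4 = 15
ES_Stage build = 4; EF_Stage build = 4+8 = 12
ES_Marketing push = 15; EF_Marketing push = 15+11 = 26
ES_Ticketing = max(EF_Vendor contracts=9, EF_Permits=13, EF_Stage build=12, EF_Marketing push=26) = 26; EF_Ticketing = 26+6 = 32
Expected project duration μ = 32 days. Critical path: Venue booking → Catering order → AV setup → Marketing push → Ticketing.

Variance along critical path = 5.444 + 2.778 + 1.778 + 1.778 + 1.000 = 12.778
σ = √12.778 = 3.575 days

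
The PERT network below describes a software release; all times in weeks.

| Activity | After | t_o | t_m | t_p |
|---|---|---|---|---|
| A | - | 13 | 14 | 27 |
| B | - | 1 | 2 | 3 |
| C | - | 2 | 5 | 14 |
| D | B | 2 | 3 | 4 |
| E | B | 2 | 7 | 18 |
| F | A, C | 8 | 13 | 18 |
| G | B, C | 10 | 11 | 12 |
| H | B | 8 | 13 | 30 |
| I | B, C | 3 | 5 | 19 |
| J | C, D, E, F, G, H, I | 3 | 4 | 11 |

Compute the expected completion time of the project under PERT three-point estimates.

34 weeks

te_A = (13 + 4·14 + 27)/6 = 96/6 = 16
te_B = (1 + 4·2 + 3)/6 = 12/6 = 2
te_C = (2 + 4·5 + 14)/6 = 36/6 = 6
te_D = (2 + 4·3 + 4)/6 = 18/6 = 3
te_E = (2 + 4·7 + 18)/6 = 48/6 = 8
te_F = (8 + 4·13 + 18)/6 = 78/6 = 13
te_G = (10 + 4·11 + 12)/6 = 66/6 = 11
te_H = (8 + 4·13 + 30)/6 = 90/6 = 15
te_I = (3 + 4·5 + 19)/6 = 42/6 = 7
te_J = (3 + 4·4 + 11)/6 = 30/6 = 5

Forward pass:
ES_A = 0; EF_A = 16
ES_B = 0; EF_B = 2
ES_C = 0; EF_C = 6
ES_D = 2; EF_D = 2+3 = 5
ES_E = 2; EF_E = 2+8 = 10
ES_F = max(EF_A=16, EF_C=6) = 16; EF_F = 16+13 = 29
ES_G = max(EF_B=2, EF_C=6) = 6; EF_G = 6+11 = 17
ES_H = 2; EF_H = 2+15 = 17
ES_I = max(EF_B=2, EF_C=6) = 6; EF_I = 6+7 = 13
ES_J = max(EF_C=6, EF_D=5, EF_E=10, EF_F=29, EF_G=17, EF_H=17, EF_I=13) = 29; EF_J = 29+5 = 34
Expected project duration μ = 34 weeks. Critical path: A → F → J.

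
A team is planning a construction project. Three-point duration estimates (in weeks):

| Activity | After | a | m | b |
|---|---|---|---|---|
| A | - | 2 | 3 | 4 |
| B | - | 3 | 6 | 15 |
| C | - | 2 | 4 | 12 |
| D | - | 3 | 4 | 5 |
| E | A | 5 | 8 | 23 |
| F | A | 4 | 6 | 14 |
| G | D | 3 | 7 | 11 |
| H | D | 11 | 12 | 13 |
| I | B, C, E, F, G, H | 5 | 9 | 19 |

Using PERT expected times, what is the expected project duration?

te_A = (2 + 4·3 + 4)/6 = 18/6 = 3
te_B = (3 + 4·6 + 15)/6 = 42/6 = 7
te_C = (2 + 4·4 + 12)/6 = 30/6 = 5
te_D = (3 + 4·4 + 5)/6 = 24/6 = 4
te_E = (5 + 4·8 + 23)/6 = 60/6 = 10
te_F = (4 + 4·6 + 14)/6 = 42/6 = 7
te_G = (3 + 4·7 + 11)/6 = 42/6 = 7
te_H = (11 + 4·12 + 13)/6 = 72/6 = 12
te_I = (5 + 4·9 + 19)/6 = 60/6 = 10

Forward pass:
ES_A = 0; EF_A = 3
ES_B = 0; EF_B = 7
ES_C = 0; EF_C = 5
ES_D = 0; EF_D = 4
ES_E = 3; EF_E = 3+10 = 13
ES_F = 3; EF_F = 3+7 = 10
ES_G = 4; EF_G = 4+7 = 11
ES_H = 4; EF_H = 4+12 = 16
ES_I = max(EF_B=7, EF_C=5, EF_E=13, EF_F=10, EF_G=11, EF_H=16) = 16; EF_I = 16+10 = 26
Expected project duration μ = 26 weeks. Critical path: D → H → I.

26 weeks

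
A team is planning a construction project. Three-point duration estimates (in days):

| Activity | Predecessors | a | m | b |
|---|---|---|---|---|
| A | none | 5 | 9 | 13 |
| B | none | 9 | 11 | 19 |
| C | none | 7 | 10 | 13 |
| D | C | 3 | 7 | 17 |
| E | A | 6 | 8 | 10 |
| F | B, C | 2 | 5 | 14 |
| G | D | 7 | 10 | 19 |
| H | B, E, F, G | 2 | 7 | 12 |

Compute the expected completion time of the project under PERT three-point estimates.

te_A = (5 + 4·9 + 13)/6 = 54/6 = 9
te_B = (9 + 4·11 + 19)/6 = 72/6 = 12
te_C = (7 + 4·10 + 13)/6 = 60/6 = 10
te_D = (3 + 4·7 + 17)/6 = 48/6 = 8
te_E = (6 + 4·8 + 10)/6 = 48/6 = 8
te_F = (2 + 4·5 + 14)/6 = 36/6 = 6
te_G = (7 + 4·10 + 19)/6 = 66/6 = 11
te_H = (2 + 4·7 + 12)/6 = 42/6 = 7

Forward pass:
ES_A = 0; EF_A = 9
ES_B = 0; EF_B = 12
ES_C = 0; EF_C = 10
ES_D = 10; EF_D = 10+8 = 18
ES_E = 9; EF_E = 9+8 = 17
ES_F = max(EF_B=12, EF_C=10) = 12; EF_F = 12+6 = 18
ES_G = 18; EF_G = 18+11 = 29
ES_H = max(EF_B=12, EF_E=17, EF_F=18, EF_G=29) = 29; EF_H = 29+7 = 36
Expected project duration μ = 36 days. Critical path: C → D → G → H.

36 days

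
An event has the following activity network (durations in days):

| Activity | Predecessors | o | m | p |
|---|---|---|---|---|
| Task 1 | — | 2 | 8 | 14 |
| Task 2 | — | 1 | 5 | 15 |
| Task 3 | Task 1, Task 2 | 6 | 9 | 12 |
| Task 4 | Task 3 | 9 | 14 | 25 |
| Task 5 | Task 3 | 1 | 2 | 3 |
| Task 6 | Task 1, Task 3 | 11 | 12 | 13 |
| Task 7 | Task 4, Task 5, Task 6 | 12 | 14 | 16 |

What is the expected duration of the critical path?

46 days

te_Task 1 = (2 + 4·8 + 14)/6 = 48/6 = 8
te_Task 2 = (1 + 4·5 + 15)/6 = 36/6 = 6
te_Task 3 = (6 + 4·9 + 12)/6 = 54/6 = 9
te_Task 4 = (9 + 4·14 + 25)/6 = 90/6 = 15
te_Task 5 = (1 + 4·2 + 3)/6 = 12/6 = 2
te_Task 6 = (11 + 4·12 + 13)/6 = 72/6 = 12
te_Task 7 = (12 + 4·14 + 16)/6 = 84/6 = 14

Forward pass:
ES_Task 1 = 0; EF_Task 1 = 8
ES_Task 2 = 0; EF_Task 2 = 6
ES_Task 3 = max(EF_Task 1=8, EF_Task 2=6) = 8; EF_Task 3 = 8+9 = 17
ES_Task 4 = 17; EF_Task 4 = 17+15 = 32
ES_Task 5 = 17; EF_Task 5 = 17+2 = 19
ES_Task 6 = max(EF_Task 1=8, EF_Task 3=17) = 17; EF_Task 6 = 17+12 = 29
ES_Task 7 = max(EF_Task 4=32, EF_Task 5=19, EF_Task 6=29) = 32; EF_Task 7 = 32+14 = 46
Expected project duration μ = 46 days. Critical path: Task 1 → Task 3 → Task 4 → Task 7.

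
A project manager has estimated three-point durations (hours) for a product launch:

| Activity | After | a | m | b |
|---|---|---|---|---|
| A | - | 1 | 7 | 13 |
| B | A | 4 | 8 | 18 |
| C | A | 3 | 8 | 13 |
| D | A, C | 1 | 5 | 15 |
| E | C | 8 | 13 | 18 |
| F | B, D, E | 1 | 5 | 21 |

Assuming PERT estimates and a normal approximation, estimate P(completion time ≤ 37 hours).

te_A = (1 + 4·7 + 13)/6 = 42/6 = 7; σ²_A = ((13−1)/6)² = 4.000
te_B = (4 + 4·8 + 18)/6 = 54/6 = 9; σ²_B = ((18−4)/6)² = 5.444
te_C = (3 + 4·8 + 13)/6 = 48/6 = 8; σ²_C = ((13−3)/6)² = 2.778
te_D = (1 + 4·5 + 15)/6 = 36/6 = 6; σ²_D = ((15−1)/6)² = 5.444
te_E = (8 + 4·13 + 18)/6 = 78/6 = 13; σ²_E = ((18−8)/6)² = 2.778
te_F = (1 + 4·5 + 21)/6 = 42/6 = 7; σ²_F = ((21−1)/6)² = 11.111

Forward pass:
ES_A = 0; EF_A = 7
ES_B = 7; EF_B = 7+9 = 16
ES_C = 7; EF_C = 7+8 = 15
ES_D = max(EF_A=7, EF_C=15) = 15; EF_D = 15+6 = 21
ES_E = 15; EF_E = 15+13 = 28
ES_F = max(EF_B=16, EF_D=21, EF_E=28) = 28; EF_F = 28+7 = 35
Expected project duration μ = 35 hours. Critical path: A → C → E → F.

Variance along critical path = 4.000 + 2.778 + 2.778 + 11.111 = 20.667; σ = √20.667 = 4.546 hours.
Z = (37 − 35) / 4.546 = 0.440
P(T ≤ 37) = Φ(0.440) ≈ 0.670

0.670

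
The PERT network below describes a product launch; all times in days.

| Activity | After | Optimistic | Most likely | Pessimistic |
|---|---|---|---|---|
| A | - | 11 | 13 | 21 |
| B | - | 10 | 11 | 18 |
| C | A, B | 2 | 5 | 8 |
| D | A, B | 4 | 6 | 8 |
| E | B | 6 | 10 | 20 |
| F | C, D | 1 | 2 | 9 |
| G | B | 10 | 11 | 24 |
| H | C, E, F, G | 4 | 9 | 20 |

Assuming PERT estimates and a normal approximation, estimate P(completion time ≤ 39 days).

0.855

te_A = (11 + 4·13 + 21)/6 = 84/6 = 14; σ²_A = ((21−11)/6)² = 2.778
te_B = (10 + 4·11 + 18)/6 = 72/6 = 12; σ²_B = ((18−10)/6)² = 1.778
te_C = (2 + 4·5 + 8)/6 = 30/6 = 5; σ²_C = ((8−2)/6)² = 1.000
te_D = (4 + 4·6 + 8)/6 = 36/6 = 6; σ²_D = ((8−4)/6)² = 0.444
te_E = (6 + 4·10 + 20)/6 = 66/6 = 11; σ²_E = ((20−6)/6)² = 5.444
te_F = (1 + 4·2 + 9)/6 = 18/6 = 3; σ²_F = ((9−1)/6)² = 1.778
te_G = (10 + 4·11 + 24)/6 = 78/6 = 13; σ²_G = ((24−10)/6)² = 5.444
te_H = (4 + 4·9 + 20)/6 = 60/6 = 10; σ²_H = ((20−4)/6)² = 7.111

Forward pass:
ES_A = 0; EF_A = 14
ES_B = 0; EF_B = 12
ES_C = max(EF_A=14, EF_B=12) = 14; EF_C = 14+5 = 19
ES_D = max(EF_A=14, EF_B=12) = 14; EF_D = 14+6 = 20
ES_E = 12; EF_E = 12+11 = 23
ES_F = max(EF_C=19, EF_D=20) = 20; EF_F = 20+3 = 23
ES_G = 12; EF_G = 12+13 = 25
ES_H = max(EF_C=19, EF_E=23, EF_F=23, EF_G=25) = 25; EF_H = 25+10 = 35
Expected project duration μ = 35 days. Critical path: B → G → H.

Variance along critical path = 1.778 + 5.444 + 7.111 = 14.333; σ = √14.333 = 3.786 days.
Z = (39 − 35) / 3.786 = 1.057
P(T ≤ 39) = Φ(1.057) ≈ 0.855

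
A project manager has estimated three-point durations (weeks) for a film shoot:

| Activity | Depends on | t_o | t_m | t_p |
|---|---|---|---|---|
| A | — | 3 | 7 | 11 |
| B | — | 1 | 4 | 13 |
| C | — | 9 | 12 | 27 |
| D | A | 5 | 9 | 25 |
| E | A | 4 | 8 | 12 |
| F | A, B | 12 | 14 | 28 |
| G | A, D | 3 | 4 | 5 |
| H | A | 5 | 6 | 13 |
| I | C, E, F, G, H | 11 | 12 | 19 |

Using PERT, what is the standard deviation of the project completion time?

3.27 weeks

te_A = (3 + 4·7 + 11)/6 = 42/6 = 7; σ²_A = ((11−3)/6)² = 1.778
te_B = (1 + 4·4 + 13)/6 = 30/6 = 5; σ²_B = ((13−1)/6)² = 4.000
te_C = (9 + 4·12 + 27)/6 = 84/6 = 14; σ²_C = ((27−9)/6)² = 9.000
te_D = (5 + 4·9 + 25)/6 = 66/6 = 11; σ²_D = ((25−5)/6)² = 11.111
te_E = (4 + 4·8 + 12)/6 = 48/6 = 8; σ²_E = ((12−4)/6)² = 1.778
te_F = (12 + 4·14 + 28)/6 = 96/6 = 16; σ²_F = ((28−12)/6)² = 7.111
te_G = (3 + 4·4 + 5)/6 = 24/6 = 4; σ²_G = ((5−3)/6)² = 0.111
te_H = (5 + 4·6 + 13)/6 = 42/6 = 7; σ²_H = ((13−5)/6)² = 1.778
te_I = (11 + 4·12 + 19)/6 = 78/6 = 13; σ²_I = ((19−11)/6)² = 1.778

Forward pass:
ES_A = 0; EF_A = 7
ES_B = 0; EF_B = 5
ES_C = 0; EF_C = 14
ES_D = 7; EF_D = 7+11 = 18
ES_E = 7; EF_E = 7+8 = 15
ES_F = max(EF_A=7, EF_B=5) = 7; EF_F = 7+16 = 23
ES_G = max(EF_A=7, EF_D=18) = 18; EF_G = 18+4 = 22
ES_H = 7; EF_H = 7+7 = 14
ES_I = max(EF_C=14, EF_E=15, EF_F=23, EF_G=22, EF_H=14) = 23; EF_I = 23+13 = 36
Expected project duration μ = 36 weeks. Critical path: A → F → I.

Variance along critical path = 1.778 + 7.111 + 1.778 = 10.667
σ = √10.667 = 3.266 weeks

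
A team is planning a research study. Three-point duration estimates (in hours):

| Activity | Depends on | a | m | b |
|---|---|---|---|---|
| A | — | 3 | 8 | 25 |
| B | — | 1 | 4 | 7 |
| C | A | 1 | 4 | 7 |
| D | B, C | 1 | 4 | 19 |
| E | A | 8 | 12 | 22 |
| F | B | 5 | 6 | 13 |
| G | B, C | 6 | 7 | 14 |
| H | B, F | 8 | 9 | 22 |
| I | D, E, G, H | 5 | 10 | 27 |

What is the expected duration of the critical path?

35 hours

te_A = (3 + 4·8 + 25)/6 = 60/6 = 10
te_B = (1 + 4·4 + 7)/6 = 24/6 = 4
te_C = (1 + 4·4 + 7)/6 = 24/6 = 4
te_D = (1 + 4·4 + 19)/6 = 36/6 = 6
te_E = (8 + 4·12 + 22)/6 = 78/6 = 13
te_F = (5 + 4·6 + 13)/6 = 42/6 = 7
te_G = (6 + 4·7 + 14)/6 = 48/6 = 8
te_H = (8 + 4·9 + 22)/6 = 66/6 = 11
te_I = (5 + 4·10 + 27)/6 = 72/6 = 12

Forward pass:
ES_A = 0; EF_A = 10
ES_B = 0; EF_B = 4
ES_C = 10; EF_C = 10+4 = 14
ES_D = max(EF_B=4, EF_C=14) = 14; EF_D = 14+6 = 20
ES_E = 10; EF_E = 10+13 = 23
ES_F = 4; EF_F = 4+7 = 11
ES_G = max(EF_B=4, EF_C=14) = 14; EF_G = 14+8 = 22
ES_H = max(EF_B=4, EF_F=11) = 11; EF_H = 11+11 = 22
ES_I = max(EF_D=20, EF_E=23, EF_G=22, EF_H=22) = 23; EF_I = 23+12 = 35
Expected project duration μ = 35 hours. Critical path: A → E → I.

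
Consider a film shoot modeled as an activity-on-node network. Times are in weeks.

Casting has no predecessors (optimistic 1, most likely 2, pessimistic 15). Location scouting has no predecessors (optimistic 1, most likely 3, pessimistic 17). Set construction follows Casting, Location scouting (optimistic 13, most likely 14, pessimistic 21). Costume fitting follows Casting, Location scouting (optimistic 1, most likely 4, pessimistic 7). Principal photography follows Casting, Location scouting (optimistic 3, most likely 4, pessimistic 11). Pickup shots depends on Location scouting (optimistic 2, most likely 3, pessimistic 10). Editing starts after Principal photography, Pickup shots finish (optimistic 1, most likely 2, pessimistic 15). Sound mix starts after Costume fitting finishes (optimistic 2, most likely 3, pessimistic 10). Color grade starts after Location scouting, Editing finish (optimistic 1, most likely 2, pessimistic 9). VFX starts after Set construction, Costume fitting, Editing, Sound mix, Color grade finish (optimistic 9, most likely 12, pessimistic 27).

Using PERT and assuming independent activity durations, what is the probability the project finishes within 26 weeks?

te_Casting = (1 + 4·2 + 15)/6 = 24/6 = 4; σ²_Casting = ((15−1)/6)² = 5.444
te_Location scouting = (1 + 4·3 + 17)/6 = 30/6 = 5; σ²_Location scouting = ((17−1)/6)² = 7.111
te_Set construction = (13 + 4·14 + 21)/6 = 90/6 = 15; σ²_Set construction = ((21−13)/6)² = 1.778
te_Costume fitting = (1 + 4·4 + 7)/6 = 24/6 = 4; σ²_Costume fitting = ((7−1)/6)² = 1.000
te_Principal photography = (3 + 4·4 + 11)/6 = 30/6 = 5; σ²_Principal photography = ((11−3)/6)² = 1.778
te_Pickup shots = (2 + 4·3 + 10)/6 = 24/6 = 4; σ²_Pickup shots = ((10−2)/6)² = 1.778
te_Editing = (1 + 4·2 + 15)/6 = 24/6 = 4; σ²_Editing = ((15−1)/6)² = 5.444
te_Sound mix = (2 + 4·3 + 10)/6 = 24/6 = 4; σ²_Sound mix = ((10−2)/6)² = 1.778
te_Color grade = (1 + 4·2 + 9)/6 = 18/6 = 3; σ²_Color grade = ((9−1)/6)² = 1.778
te_VFX = (9 + 4·12 + 27)/6 = 84/6 = 14; σ²_VFX = ((27−9)/6)² = 9.000

Forward pass:
ES_Casting = 0; EF_Casting = 4
ES_Location scouting = 0; EF_Location scouting = 5
ES_Set construction = max(EF_Casting=4, EF_Location scouting=5) = 5; EF_Set construction = 5+15 = 20
ES_Costume fitting = max(EF_Casting=4, EF_Location scouting=5) = 5; EF_Costume fitting = 5+4 = 9
ES_Principal photography = max(EF_Casting=4, EF_Location scouting=5) = 5; EF_Principal photography = 5+5 = 10
ES_Pickup shots = 5; EF_Pickup shots = 5+4 = 9
ES_Editing = max(EF_Principal photography=10, EF_Pickup shots=9) = 10; EF_Editing = 10+4 = 14
ES_Sound mix = 9; EF_Sound mix = 9+4 = 13
ES_Color grade = max(EF_Location scouting=5, EF_Editing=14) = 14; EF_Color grade = 14+3 = 17
ES_VFX = max(EF_Set construction=20, EF_Costume fitting=9, EF_Editing=14, EF_Sound mix=13, EF_Color grade=17) = 20; EF_VFX = 20+14 = 34
Expected project duration μ = 34 weeks. Critical path: Location scouting → Set construction → VFX.

Variance along critical path = 7.111 + 1.778 + 9.000 = 17.889; σ = √17.889 = 4.230 weeks.
Z = (26 − 34) / 4.230 = -1.891
P(T ≤ 26) = Φ(-1.891) ≈ 0.029

0.029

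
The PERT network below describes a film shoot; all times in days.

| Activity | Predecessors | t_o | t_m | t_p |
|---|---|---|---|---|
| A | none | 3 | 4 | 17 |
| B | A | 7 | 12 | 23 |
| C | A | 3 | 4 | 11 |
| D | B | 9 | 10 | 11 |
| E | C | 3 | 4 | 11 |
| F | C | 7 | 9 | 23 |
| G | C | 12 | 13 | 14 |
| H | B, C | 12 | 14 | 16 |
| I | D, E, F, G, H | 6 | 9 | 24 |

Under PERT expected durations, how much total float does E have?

te_A = (3 + 4·4 + 17)/6 = 36/6 = 6
te_B = (7 + 4·12 + 23)/6 = 78/6 = 13
te_C = (3 + 4·4 + 11)/6 = 30/6 = 5
te_D = (9 + 4·10 + 11)/6 = 60/6 = 10
te_E = (3 + 4·4 + 11)/6 = 30/6 = 5
te_F = (7 + 4·9 + 23)/6 = 66/6 = 11
te_G = (12 + 4·13 + 14)/6 = 78/6 = 13
te_H = (12 + 4·14 + 16)/6 = 84/6 = 14
te_I = (6 + 4·9 + 24)/6 = 66/6 = 11

Forward pass:
ES_A = 0; EF_A = 6
ES_B = 6; EF_B = 6+13 = 19
ES_C = 6; EF_C = 6+5 = 11
ES_D = 19; EF_D = 19+10 = 29
ES_E = 11; EF_E = 11+5 = 16
ES_F = 11; EF_F = 11+11 = 22
ES_G = 11; EF_G = 11+13 = 24
ES_H = max(EF_B=19, EF_C=11) = 19; EF_H = 19+14 = 33
ES_I = max(EF_D=29, EF_E=16, EF_F=22, EF_G=24, EF_H=33) = 33; EF_I = 33+11 = 44
Expected project duration μ = 44 days. Critical path: A → B → H → I.

Backward pass:
LF_I = 44; LS_I = 44−11 = 33
LF_H = LS_I = 33; LS_H = 33−14 = 19
LF_G = LS_I = 33; LS_G = 33−13 = 20
LF_F = LS_I = 33; LS_F = 33−11 = 22
LF_E = LS_I = 33; LS_E = 33−5 = 28
LF_D = LS_I = 33; LS_D = 33−10 = 23
LF_C = min(LS_E=28, LS_F=22, LS_G=20, LS_H=19) = 19; LS_C = 19−5 = 14
LF_B = min(LS_D=23, LS_H=19) = 19; LS_B = 19−13 = 6
LF_A = min(LS_B=6, LS_C=14) = 6; LS_A = 6−6 = 0
Slack_E = LS_E − ES_E = 28 − 11 = 17

17 days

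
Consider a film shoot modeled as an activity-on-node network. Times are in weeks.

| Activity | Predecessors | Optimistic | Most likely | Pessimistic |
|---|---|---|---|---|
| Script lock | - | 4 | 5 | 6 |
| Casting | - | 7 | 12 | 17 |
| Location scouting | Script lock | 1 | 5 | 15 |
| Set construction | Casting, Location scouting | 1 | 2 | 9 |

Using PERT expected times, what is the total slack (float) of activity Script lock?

1 weeks

te_Script lock = (4 + 4·5 + 6)/6 = 30/6 = 5
te_Casting = (7 + 4·12 + 17)/6 = 72/6 = 12
te_Location scouting = (1 + 4·5 + 15)/6 = 36/6 = 6
te_Set construction = (1 + 4·2 + 9)/6 = 18/6 = 3

Forward pass:
ES_Script lock = 0; EF_Script lock = 5
ES_Casting = 0; EF_Casting = 12
ES_Location scouting = 5; EF_Location scouting = 5+6 = 11
ES_Set construction = max(EF_Casting=12, EF_Location scouting=11) = 12; EF_Set construction = 12+3 = 15
Expected project duration μ = 15 weeks. Critical path: Casting → Set construction.

Backward pass:
LF_Set construction = 15; LS_Set construction = 15−3 = 12
LF_Location scouting = LS_Set construction = 12; LS_Location scouting = 12−6 = 6
LF_Casting = LS_Set construction = 12; LS_Casting = 12−12 = 0
LF_Script lock = LS_Location scouting = 6; LS_Script lock = 6−5 = 1
Slack_Script lock = LS_Script lock − ES_Script lock = 1 − 0 = 1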